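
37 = 37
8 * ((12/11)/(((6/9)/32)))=4608/11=418.91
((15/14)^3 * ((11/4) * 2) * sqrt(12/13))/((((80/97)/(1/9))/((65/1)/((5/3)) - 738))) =-55937475 * sqrt(39)/570752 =-612.05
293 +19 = 312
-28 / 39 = -0.72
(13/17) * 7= 91/17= 5.35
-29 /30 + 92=2731 /30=91.03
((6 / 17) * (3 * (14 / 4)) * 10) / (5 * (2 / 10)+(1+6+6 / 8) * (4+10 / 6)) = 0.83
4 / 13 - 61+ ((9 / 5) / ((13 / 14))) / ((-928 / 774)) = -939621 / 15080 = -62.31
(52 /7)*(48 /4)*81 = 50544 /7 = 7220.57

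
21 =21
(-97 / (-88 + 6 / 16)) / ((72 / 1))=97 / 6309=0.02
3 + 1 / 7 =22 / 7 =3.14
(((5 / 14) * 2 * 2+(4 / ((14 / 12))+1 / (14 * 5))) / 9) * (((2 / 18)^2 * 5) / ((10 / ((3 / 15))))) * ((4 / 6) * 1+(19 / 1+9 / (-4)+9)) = 108097 / 6123600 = 0.02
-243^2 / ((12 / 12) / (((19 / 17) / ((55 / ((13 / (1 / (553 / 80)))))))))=-8065561959 / 74800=-107828.37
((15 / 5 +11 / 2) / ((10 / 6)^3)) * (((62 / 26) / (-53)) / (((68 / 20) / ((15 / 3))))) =-837 / 6890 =-0.12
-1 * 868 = -868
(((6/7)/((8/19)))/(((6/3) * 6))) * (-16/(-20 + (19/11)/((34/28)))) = 3553/24318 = 0.15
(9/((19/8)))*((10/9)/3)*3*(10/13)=800/247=3.24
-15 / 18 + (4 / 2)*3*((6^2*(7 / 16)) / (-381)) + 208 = 78836 / 381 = 206.92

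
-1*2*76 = -152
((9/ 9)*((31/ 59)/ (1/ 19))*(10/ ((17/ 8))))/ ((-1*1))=-47120/ 1003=-46.98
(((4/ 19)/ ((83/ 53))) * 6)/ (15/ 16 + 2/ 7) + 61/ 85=25288429/ 18364165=1.38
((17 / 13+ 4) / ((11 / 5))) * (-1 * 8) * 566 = -1562160 / 143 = -10924.20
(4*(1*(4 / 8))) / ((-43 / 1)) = -2 / 43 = -0.05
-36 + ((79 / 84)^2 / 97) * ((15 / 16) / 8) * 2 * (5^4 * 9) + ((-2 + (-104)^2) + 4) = 52535279679 / 4867072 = 10794.02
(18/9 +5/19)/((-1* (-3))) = 43/57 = 0.75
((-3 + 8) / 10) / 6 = 1 / 12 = 0.08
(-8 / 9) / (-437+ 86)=8 / 3159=0.00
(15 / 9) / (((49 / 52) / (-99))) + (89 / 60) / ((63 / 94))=-2287319 / 13230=-172.89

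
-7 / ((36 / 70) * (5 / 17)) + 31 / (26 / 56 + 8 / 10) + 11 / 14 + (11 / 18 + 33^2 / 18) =49732 / 1239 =40.14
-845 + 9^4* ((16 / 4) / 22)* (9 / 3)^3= 344999 / 11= 31363.55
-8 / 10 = -4 / 5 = -0.80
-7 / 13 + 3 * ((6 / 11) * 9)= 2029 / 143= 14.19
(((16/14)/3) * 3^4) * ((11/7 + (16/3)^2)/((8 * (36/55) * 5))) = 20801/588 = 35.38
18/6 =3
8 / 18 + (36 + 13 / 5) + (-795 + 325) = -430.96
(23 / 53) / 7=23 / 371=0.06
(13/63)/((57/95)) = 65/189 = 0.34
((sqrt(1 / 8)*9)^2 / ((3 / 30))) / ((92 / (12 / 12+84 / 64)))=14985 / 5888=2.55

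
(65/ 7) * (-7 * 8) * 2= -1040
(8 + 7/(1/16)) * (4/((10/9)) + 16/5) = 816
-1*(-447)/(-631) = -447/631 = -0.71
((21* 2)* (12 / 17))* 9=4536 / 17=266.82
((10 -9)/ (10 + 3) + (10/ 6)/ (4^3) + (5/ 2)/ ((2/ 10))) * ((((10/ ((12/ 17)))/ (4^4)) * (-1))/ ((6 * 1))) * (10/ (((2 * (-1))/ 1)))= 13369225/ 23003136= 0.58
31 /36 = 0.86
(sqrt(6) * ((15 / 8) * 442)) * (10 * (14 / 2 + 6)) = 215475 * sqrt(6) / 2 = 263901.90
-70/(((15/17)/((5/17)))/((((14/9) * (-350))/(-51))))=-249.09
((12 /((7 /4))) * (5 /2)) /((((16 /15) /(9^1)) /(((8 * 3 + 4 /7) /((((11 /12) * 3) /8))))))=5572800 /539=10339.15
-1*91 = -91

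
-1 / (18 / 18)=-1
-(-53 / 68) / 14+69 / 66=11531 / 10472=1.10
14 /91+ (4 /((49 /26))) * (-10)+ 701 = 433115 /637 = 679.93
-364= -364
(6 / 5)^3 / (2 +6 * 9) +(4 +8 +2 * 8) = 24527 / 875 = 28.03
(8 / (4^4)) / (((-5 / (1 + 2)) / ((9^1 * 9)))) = -243 / 160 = -1.52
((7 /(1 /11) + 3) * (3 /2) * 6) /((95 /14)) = 2016 /19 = 106.11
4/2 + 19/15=49/15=3.27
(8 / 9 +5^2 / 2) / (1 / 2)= 241 / 9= 26.78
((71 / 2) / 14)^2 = 5041 / 784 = 6.43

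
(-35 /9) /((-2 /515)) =18025 /18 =1001.39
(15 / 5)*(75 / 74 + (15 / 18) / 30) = 1387 / 444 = 3.12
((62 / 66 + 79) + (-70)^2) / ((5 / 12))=11951.85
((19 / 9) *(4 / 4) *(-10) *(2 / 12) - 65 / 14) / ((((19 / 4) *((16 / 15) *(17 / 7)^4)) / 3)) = -5290775 / 38085576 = -0.14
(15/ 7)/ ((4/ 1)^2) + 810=810.13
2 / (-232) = -1 / 116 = -0.01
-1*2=-2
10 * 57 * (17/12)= 1615/2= 807.50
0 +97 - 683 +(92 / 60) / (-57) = -501053 / 855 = -586.03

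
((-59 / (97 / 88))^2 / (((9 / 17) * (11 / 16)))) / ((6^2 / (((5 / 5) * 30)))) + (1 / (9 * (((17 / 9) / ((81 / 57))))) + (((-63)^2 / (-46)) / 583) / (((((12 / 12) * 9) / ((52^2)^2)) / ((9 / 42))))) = -21130610368525895 / 1100287415601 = -19204.63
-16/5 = -3.20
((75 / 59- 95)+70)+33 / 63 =-28751 / 1239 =-23.21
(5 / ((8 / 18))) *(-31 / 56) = -1395 / 224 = -6.23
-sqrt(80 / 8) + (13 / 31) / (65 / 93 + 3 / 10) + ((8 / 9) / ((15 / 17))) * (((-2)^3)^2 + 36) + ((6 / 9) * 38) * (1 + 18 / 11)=46339154 / 275913 - sqrt(10)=164.79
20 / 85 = 4 / 17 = 0.24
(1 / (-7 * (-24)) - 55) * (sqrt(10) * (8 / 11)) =-9239 * sqrt(10) / 231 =-126.48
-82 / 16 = -41 / 8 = -5.12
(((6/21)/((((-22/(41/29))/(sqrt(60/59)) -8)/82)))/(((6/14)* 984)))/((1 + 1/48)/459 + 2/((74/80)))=9135495360/7745842717847 -592321752* sqrt(885)/7745842717847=-0.00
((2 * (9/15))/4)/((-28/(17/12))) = -17/1120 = -0.02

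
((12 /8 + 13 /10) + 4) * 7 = 238 /5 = 47.60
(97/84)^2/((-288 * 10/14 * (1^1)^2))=-9409/1451520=-0.01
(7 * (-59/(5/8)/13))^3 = -36067838464/274625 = -131334.87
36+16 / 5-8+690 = 3606 / 5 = 721.20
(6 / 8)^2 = 9 / 16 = 0.56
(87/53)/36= 29/636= 0.05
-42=-42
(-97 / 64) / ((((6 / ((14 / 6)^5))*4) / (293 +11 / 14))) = -106433929 / 82944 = -1283.20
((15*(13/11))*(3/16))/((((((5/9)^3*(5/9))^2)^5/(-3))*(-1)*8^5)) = 51880899124435419083945206782440537457951/10490417480468750000000000000000000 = 4945551.43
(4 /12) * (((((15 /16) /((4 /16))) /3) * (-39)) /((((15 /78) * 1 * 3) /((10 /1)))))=-845 /3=-281.67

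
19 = 19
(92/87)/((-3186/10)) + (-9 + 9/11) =-12478250/1524501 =-8.19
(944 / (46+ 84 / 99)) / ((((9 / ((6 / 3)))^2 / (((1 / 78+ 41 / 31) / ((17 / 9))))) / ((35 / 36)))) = 293386940 / 428961663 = 0.68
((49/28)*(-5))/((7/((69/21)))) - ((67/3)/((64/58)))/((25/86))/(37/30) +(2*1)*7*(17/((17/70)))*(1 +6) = 70442207/10360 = 6799.44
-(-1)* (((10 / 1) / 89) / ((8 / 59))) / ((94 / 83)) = 24485 / 33464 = 0.73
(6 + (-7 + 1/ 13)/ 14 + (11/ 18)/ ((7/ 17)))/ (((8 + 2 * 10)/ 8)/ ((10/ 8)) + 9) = 0.59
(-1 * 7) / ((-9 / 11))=77 / 9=8.56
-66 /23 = -2.87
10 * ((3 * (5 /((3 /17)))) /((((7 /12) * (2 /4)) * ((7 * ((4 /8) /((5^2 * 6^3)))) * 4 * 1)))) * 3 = 165240000 /49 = 3372244.90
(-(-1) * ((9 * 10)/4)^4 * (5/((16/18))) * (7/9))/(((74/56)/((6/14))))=430565625/1184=363653.40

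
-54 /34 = -27 /17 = -1.59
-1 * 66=-66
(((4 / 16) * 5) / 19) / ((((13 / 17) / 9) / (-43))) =-32895 / 988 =-33.29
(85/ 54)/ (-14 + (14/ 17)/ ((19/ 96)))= -27455/ 171612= -0.16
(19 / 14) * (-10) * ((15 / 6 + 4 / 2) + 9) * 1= -2565 / 14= -183.21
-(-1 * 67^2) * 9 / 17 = 40401 / 17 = 2376.53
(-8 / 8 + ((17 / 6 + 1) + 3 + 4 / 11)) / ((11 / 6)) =409 / 121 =3.38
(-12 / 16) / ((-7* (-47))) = -3 / 1316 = -0.00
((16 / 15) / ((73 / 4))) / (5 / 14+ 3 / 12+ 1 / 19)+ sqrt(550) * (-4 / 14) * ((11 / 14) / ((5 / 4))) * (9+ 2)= 34048 / 384345-484 * sqrt(22) / 49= -46.24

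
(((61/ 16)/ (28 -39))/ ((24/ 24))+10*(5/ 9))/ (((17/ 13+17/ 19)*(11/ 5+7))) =10189985/ 39638016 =0.26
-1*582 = -582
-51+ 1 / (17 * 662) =-573953 / 11254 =-51.00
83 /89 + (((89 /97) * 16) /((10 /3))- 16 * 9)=-5985401 /43165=-138.66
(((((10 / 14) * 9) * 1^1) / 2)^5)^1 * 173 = 59356.53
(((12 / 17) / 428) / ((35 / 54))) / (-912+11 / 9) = -1458 / 521862005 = -0.00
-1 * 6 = -6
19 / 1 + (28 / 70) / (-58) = 2754 / 145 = 18.99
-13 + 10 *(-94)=-953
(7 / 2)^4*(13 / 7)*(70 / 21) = 22295 / 24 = 928.96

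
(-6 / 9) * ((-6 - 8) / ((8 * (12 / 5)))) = 35 / 72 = 0.49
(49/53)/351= 49/18603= 0.00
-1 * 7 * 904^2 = -5720512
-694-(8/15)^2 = -156214/225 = -694.28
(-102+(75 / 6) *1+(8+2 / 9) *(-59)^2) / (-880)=-513577 / 15840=-32.42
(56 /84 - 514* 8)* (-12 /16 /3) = 6167 /6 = 1027.83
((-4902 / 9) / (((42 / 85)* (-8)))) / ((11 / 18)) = 69445 / 308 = 225.47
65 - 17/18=1153/18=64.06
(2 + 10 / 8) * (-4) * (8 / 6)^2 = -208 / 9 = -23.11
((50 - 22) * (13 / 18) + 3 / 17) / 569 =3121 / 87057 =0.04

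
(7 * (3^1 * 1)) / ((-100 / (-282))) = 2961 / 50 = 59.22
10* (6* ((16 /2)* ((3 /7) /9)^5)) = 160 /1361367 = 0.00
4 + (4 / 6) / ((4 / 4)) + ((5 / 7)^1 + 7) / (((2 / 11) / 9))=8117 / 21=386.52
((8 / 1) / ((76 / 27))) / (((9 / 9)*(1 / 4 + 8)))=72 / 209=0.34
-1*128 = -128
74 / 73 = 1.01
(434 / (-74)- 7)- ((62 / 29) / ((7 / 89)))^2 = -1146203472 / 1524733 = -751.74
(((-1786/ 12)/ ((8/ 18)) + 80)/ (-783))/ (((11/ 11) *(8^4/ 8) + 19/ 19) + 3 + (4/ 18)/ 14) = 14273/ 22626264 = 0.00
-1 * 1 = -1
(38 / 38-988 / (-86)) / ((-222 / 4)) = -358 / 1591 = -0.23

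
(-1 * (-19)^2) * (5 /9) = -1805 /9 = -200.56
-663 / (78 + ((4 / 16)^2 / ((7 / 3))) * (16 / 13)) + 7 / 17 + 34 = 1042808 / 40239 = 25.92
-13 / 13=-1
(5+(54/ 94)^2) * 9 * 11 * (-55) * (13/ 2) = -416711295/ 2209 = -188642.51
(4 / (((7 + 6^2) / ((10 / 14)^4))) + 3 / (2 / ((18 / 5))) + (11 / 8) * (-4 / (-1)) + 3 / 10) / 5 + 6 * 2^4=253577308 / 2581075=98.24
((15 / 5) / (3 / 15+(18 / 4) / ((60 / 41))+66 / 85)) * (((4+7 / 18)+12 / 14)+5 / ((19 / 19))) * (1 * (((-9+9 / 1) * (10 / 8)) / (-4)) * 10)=0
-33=-33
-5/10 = -1/2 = -0.50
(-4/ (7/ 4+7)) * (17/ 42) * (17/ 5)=-2312/ 3675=-0.63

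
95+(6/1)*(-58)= -253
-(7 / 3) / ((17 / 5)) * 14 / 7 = -70 / 51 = -1.37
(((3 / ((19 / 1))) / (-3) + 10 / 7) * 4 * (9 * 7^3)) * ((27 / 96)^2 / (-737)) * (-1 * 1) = 6536943 / 3584768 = 1.82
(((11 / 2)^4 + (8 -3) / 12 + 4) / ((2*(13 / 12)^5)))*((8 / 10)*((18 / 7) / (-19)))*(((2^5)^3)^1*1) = -593183637504 / 542659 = -1093105.68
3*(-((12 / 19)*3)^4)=-38.66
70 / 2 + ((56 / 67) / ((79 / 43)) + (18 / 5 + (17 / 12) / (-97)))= 1202647691 / 30805260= 39.04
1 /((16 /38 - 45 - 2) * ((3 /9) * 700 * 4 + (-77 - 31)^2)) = -19 /11148640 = -0.00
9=9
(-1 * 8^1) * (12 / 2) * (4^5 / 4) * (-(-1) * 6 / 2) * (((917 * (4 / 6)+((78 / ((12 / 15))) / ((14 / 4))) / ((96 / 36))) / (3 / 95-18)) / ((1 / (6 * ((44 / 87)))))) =447117946880 / 115507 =3870916.45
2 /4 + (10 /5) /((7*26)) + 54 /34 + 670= 2079475 /3094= 672.10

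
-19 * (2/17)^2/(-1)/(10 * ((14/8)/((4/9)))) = 608/91035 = 0.01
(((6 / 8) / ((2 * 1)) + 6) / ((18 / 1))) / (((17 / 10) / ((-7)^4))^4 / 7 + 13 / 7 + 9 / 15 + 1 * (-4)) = -2471699211114074375 / 10767469504550473437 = -0.23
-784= -784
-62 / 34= -31 / 17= -1.82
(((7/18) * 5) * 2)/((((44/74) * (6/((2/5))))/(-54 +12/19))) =-43771/1881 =-23.27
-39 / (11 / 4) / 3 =-52 / 11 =-4.73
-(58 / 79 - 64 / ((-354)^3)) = -321624146 / 438073407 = -0.73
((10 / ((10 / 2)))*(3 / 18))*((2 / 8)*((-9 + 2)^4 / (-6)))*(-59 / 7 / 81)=20237 / 5832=3.47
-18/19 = -0.95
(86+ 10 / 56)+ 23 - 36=2049 / 28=73.18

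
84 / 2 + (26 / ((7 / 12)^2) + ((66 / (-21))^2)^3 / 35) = 600950974 / 4117715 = 145.94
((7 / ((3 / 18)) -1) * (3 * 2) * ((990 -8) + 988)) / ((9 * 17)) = 161540 / 51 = 3167.45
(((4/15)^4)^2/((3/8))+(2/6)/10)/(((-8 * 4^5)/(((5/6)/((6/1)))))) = -513626701/906992640000000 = -0.00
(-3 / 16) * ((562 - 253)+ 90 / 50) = -2331 / 40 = -58.28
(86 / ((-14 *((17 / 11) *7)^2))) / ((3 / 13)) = -0.23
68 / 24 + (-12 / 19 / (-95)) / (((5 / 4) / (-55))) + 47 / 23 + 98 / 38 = 1784291 / 249090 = 7.16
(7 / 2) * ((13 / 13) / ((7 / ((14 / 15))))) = 7 / 15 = 0.47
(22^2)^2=234256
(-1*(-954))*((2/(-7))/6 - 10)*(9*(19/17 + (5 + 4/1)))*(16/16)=-103867704/119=-872837.85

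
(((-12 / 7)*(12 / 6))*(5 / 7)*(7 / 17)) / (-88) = 15 / 1309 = 0.01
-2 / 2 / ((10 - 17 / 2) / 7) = -14 / 3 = -4.67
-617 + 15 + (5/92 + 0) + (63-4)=-542.95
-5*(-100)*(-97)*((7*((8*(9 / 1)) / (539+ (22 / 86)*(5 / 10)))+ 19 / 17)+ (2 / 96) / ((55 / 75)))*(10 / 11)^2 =-530323310625 / 6358187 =-83407.94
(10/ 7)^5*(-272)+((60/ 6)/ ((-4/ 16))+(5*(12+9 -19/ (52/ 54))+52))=-699183061/ 436982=-1600.03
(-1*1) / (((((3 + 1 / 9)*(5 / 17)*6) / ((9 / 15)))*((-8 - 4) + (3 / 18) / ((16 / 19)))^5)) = 155940028416 / 326728935645156275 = 0.00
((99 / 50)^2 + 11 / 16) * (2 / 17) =46079 / 85000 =0.54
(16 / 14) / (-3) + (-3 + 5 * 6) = 559 / 21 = 26.62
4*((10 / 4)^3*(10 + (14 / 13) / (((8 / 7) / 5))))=95625 / 104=919.47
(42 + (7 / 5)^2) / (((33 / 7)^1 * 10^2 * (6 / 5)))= 7693 / 99000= 0.08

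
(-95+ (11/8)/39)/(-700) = 29629/218400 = 0.14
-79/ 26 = -3.04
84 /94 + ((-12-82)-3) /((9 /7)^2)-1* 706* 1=-2907731 /3807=-763.79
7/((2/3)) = 21/2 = 10.50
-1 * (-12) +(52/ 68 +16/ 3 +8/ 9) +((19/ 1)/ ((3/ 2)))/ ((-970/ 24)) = 18.67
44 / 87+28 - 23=479 / 87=5.51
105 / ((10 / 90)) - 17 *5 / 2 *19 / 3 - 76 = 3599 / 6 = 599.83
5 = 5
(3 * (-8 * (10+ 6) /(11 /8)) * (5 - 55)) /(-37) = -153600 /407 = -377.40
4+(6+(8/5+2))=68/5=13.60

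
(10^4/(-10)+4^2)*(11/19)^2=-329.82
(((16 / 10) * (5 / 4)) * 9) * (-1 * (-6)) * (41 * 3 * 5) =66420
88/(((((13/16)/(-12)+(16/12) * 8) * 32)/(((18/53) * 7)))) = 0.62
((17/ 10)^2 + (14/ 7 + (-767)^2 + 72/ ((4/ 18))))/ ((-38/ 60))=-176585367/ 190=-929396.67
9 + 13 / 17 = 166 / 17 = 9.76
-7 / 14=-1 / 2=-0.50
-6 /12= -1 /2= -0.50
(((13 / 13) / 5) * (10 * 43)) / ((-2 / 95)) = -4085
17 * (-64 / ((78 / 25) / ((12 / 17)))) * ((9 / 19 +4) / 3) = -272000 / 741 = -367.07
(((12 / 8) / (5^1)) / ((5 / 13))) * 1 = 39 / 50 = 0.78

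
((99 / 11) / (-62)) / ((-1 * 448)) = 9 / 27776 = 0.00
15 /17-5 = -70 /17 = -4.12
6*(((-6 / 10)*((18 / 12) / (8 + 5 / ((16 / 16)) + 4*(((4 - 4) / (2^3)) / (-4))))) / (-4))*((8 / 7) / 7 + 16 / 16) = 1539 / 12740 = 0.12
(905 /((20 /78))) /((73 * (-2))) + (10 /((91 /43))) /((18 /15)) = -1613207 /79716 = -20.24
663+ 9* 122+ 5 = 1766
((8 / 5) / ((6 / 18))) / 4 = 6 / 5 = 1.20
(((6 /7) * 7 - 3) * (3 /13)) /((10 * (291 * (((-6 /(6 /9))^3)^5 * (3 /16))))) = -8 /1298143587856761945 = -0.00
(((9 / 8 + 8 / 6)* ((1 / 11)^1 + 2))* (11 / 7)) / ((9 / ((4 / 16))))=1357 / 6048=0.22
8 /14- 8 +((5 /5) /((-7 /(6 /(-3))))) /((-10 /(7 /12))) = -3127 /420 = -7.45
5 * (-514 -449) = -4815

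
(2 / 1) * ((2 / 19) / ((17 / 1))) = 4 / 323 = 0.01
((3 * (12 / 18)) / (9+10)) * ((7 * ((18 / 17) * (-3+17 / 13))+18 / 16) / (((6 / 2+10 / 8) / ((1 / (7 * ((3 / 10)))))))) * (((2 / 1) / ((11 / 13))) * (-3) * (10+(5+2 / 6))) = 6190680 / 422807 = 14.64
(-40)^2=1600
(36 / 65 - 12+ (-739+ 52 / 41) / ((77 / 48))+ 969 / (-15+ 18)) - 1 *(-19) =-3791334 / 29315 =-129.33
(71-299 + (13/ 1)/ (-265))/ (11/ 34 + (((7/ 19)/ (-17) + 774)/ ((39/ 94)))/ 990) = -150732351198/ 1459316575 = -103.29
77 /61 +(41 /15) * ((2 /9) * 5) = 7081 /1647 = 4.30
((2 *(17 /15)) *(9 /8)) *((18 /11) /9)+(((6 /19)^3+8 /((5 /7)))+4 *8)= 32967537 /754490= 43.70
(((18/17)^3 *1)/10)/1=2916/24565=0.12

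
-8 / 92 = -2 / 23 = -0.09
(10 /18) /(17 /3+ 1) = 1 /12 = 0.08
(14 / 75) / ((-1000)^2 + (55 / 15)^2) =42 / 225003025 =0.00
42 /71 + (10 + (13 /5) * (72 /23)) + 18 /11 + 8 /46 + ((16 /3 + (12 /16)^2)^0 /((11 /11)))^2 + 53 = 6694896 /89815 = 74.54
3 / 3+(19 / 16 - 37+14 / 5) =-2561 / 80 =-32.01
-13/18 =-0.72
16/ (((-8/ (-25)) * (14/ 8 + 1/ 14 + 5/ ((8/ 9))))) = 2800/ 417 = 6.71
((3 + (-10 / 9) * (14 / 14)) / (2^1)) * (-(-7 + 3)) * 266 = 9044 / 9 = 1004.89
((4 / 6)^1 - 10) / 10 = -14 / 15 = -0.93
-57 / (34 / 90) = -2565 / 17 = -150.88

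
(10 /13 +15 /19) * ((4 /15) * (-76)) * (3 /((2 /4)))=-2464 /13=-189.54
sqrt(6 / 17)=sqrt(102) / 17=0.59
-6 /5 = -1.20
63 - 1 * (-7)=70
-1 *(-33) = 33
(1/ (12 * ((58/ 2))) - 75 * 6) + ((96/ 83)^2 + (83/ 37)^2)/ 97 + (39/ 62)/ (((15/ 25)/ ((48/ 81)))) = -39908102885775277/ 88820827378884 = -449.31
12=12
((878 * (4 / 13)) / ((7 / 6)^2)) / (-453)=-42144 / 96187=-0.44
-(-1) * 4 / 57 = 4 / 57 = 0.07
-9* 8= -72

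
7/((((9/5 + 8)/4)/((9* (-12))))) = -2160/7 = -308.57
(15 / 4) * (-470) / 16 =-3525 / 32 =-110.16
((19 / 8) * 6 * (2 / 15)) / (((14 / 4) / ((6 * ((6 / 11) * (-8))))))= -5472 / 385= -14.21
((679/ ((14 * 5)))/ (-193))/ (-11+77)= -97/ 127380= -0.00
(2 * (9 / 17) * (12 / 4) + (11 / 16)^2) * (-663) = -619359 / 256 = -2419.37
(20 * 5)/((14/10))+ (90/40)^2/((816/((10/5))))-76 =-69443/15232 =-4.56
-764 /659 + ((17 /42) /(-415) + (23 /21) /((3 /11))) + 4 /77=1102093571 /379050210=2.91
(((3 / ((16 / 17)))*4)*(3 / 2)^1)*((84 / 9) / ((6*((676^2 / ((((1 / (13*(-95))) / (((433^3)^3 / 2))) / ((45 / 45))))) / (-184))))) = 0.00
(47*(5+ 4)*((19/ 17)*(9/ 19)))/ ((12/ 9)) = 11421/ 68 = 167.96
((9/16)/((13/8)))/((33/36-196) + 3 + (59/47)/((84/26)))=-17766/9838543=-0.00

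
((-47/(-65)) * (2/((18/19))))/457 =893/267345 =0.00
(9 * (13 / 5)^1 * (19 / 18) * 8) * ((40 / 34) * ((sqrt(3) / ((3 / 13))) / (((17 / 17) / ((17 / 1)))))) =51376 * sqrt(3) / 3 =29661.95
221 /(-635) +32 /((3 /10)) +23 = 246352 /1905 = 129.32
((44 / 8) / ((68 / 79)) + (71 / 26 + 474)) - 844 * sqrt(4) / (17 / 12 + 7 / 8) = -24646581 / 97240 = -253.46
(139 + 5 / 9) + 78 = 1958 / 9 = 217.56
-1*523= -523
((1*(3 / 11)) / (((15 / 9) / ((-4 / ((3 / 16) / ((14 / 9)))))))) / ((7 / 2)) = -256 / 165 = -1.55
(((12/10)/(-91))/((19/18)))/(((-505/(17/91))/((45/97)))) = 16524/7707250915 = 0.00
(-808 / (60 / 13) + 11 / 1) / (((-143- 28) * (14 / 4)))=4922 / 17955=0.27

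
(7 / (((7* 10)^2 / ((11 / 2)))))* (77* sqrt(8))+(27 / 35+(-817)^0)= 121* sqrt(2) / 100+62 / 35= 3.48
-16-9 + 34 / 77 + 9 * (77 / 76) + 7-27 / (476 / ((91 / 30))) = -8567641 / 994840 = -8.61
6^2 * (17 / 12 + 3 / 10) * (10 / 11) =618 / 11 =56.18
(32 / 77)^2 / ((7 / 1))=1024 / 41503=0.02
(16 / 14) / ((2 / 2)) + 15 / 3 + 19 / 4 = 305 / 28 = 10.89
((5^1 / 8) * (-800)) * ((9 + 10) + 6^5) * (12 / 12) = -3897500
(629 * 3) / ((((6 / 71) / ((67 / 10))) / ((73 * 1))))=218427169 / 20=10921358.45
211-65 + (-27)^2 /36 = 665 /4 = 166.25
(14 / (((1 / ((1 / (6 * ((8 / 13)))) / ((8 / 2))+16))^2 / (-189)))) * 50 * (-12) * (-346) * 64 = -18152441173125 / 2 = -9076220586562.50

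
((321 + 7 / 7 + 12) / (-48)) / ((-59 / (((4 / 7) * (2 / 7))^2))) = 1336 / 424977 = 0.00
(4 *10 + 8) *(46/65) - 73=-2537/65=-39.03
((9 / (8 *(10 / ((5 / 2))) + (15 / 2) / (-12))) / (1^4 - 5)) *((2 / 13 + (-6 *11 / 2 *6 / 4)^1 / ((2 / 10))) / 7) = 57879 / 22841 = 2.53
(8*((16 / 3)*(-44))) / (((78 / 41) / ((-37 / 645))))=4271872 / 75465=56.61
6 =6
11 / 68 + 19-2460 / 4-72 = -45413 / 68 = -667.84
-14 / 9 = -1.56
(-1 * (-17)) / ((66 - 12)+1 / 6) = 102 / 325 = 0.31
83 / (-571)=-83 / 571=-0.15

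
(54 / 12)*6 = 27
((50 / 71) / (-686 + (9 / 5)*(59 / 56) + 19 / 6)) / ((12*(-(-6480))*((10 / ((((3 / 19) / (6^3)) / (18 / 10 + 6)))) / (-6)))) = 175 / 234001675451232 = 0.00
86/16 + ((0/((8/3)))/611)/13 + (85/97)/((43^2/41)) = 7740059/1434824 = 5.39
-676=-676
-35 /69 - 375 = -25910 /69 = -375.51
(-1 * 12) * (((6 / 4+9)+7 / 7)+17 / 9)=-482 / 3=-160.67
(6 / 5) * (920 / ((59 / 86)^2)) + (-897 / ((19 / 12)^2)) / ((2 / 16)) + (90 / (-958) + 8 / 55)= -17107766246963 / 33106207145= -516.75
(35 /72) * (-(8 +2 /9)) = -1295 /324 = -4.00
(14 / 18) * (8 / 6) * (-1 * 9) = -28 / 3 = -9.33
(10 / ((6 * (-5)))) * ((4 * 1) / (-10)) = 0.13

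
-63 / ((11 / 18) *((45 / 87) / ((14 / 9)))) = -17052 / 55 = -310.04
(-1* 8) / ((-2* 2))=2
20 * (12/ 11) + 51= 801/ 11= 72.82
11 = 11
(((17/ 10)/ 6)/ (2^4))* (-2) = -17/ 480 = -0.04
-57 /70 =-0.81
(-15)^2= 225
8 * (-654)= -5232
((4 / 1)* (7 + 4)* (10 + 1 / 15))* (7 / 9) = 46508 / 135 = 344.50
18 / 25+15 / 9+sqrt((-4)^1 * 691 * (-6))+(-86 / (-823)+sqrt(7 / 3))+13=sqrt(21) / 3+956192 / 61725+2 * sqrt(4146)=145.80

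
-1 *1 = -1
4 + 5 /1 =9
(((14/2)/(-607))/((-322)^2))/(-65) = 1/584407460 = 0.00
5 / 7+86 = 607 / 7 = 86.71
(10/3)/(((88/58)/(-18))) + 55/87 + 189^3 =6460927193/957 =6751230.09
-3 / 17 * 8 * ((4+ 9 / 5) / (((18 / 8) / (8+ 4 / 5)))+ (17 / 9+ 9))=-20144 / 425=-47.40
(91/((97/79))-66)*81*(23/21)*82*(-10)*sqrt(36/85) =-480907368*sqrt(85)/11543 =-384106.98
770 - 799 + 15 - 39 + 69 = 16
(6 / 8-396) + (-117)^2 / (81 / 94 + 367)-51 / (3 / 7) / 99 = -4919170769 / 13693284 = -359.24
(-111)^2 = 12321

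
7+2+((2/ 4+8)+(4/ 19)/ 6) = 17.54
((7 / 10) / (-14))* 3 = -3 / 20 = -0.15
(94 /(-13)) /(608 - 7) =-94 /7813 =-0.01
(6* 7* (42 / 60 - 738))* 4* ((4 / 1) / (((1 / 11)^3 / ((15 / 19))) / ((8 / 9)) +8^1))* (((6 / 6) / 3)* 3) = -26378588544 / 425977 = -61924.91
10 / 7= 1.43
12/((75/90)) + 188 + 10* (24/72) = 3086/15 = 205.73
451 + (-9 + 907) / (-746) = 167774 / 373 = 449.80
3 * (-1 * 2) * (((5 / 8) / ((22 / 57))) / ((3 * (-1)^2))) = -285 / 88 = -3.24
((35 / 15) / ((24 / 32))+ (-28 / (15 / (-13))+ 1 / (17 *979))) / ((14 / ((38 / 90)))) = 389580199 / 471829050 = 0.83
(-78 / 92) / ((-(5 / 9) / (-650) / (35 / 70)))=-22815 / 46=-495.98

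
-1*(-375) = 375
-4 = -4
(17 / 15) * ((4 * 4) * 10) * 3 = 544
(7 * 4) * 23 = 644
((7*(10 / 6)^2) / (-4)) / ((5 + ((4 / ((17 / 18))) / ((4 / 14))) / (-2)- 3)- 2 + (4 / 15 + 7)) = 14875 / 444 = 33.50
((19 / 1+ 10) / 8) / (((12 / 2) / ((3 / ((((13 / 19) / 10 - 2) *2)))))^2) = 261725 / 4310048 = 0.06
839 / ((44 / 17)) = 14263 / 44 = 324.16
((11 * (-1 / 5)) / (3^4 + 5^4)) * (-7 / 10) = 77 / 35300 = 0.00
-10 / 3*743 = -7430 / 3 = -2476.67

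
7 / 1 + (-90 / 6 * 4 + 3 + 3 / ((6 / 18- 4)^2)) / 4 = -1741 / 242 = -7.19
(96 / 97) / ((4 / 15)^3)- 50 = 425 / 194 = 2.19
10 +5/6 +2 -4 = 53/6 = 8.83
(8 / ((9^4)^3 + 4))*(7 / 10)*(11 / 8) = 77 / 2824295364850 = 0.00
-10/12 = -5/6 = -0.83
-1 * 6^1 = -6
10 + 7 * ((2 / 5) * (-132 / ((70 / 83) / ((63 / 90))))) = -37096 / 125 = -296.77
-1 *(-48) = 48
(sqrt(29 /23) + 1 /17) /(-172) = -sqrt(667) /3956-1 /2924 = -0.01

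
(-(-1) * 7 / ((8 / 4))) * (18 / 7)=9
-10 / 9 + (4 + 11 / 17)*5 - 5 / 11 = 36470 / 1683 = 21.67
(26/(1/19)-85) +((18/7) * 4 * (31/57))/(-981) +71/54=321205565/782838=410.31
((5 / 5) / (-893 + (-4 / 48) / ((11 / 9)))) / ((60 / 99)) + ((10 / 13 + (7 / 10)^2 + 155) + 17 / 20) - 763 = -3095111549 / 5108350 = -605.89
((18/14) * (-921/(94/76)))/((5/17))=-5354694/1645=-3255.13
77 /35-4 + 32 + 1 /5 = 30.40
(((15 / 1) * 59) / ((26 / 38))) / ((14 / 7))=16815 / 26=646.73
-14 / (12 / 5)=-5.83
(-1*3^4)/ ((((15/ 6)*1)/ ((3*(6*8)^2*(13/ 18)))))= -161740.80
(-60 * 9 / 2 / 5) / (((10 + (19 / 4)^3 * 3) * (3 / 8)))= -9216 / 21217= -0.43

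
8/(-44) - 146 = -1608/11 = -146.18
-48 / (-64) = 0.75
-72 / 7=-10.29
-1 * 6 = -6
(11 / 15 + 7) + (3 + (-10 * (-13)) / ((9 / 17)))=11533 / 45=256.29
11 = 11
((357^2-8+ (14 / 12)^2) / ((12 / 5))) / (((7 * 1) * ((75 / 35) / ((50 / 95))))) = 22939625 / 12312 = 1863.19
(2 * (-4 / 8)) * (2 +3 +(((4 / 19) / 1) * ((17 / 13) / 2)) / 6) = -3722 / 741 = -5.02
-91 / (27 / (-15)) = 455 / 9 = 50.56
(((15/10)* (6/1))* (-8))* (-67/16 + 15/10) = 387/2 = 193.50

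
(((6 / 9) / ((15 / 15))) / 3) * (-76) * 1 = -152 / 9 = -16.89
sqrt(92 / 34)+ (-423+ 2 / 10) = -2114 / 5+ sqrt(782) / 17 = -421.16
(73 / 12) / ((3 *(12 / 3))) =0.51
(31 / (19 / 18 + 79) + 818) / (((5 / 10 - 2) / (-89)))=209914688 / 4323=48557.64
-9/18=-1/2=-0.50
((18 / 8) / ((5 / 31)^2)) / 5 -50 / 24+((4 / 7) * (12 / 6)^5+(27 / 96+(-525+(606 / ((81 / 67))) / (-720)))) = -3346986683 / 6804000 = -491.91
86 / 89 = 0.97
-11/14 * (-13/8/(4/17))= 2431/448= 5.43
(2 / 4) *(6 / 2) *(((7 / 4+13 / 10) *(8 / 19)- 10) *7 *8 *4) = -278208 / 95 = -2928.51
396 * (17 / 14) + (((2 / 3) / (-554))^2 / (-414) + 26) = 1014345717185 / 2001245778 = 506.86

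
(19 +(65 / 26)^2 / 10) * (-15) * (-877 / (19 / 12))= 6196005 / 38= 163052.76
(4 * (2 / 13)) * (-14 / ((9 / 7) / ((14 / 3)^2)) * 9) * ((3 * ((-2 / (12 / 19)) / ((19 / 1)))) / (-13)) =-76832 / 1521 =-50.51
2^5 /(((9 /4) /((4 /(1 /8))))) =4096 /9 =455.11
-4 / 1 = -4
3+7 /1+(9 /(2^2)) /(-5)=191 /20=9.55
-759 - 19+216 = -562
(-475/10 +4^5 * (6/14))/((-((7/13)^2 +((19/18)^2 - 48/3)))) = 150004062/5594477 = 26.81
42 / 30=7 / 5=1.40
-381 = -381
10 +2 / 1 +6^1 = 18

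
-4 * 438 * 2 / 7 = -3504 / 7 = -500.57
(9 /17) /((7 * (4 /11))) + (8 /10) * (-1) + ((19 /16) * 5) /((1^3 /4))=13779 /595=23.16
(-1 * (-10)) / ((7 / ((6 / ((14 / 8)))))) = 240 / 49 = 4.90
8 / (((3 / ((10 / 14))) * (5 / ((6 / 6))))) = 0.38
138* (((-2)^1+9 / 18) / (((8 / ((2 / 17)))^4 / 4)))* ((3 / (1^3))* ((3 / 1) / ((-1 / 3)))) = 0.00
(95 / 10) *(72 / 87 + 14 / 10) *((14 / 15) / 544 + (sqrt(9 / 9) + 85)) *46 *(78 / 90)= 37874391893 / 522000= 72556.31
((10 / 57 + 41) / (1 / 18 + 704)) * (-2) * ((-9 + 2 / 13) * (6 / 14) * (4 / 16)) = 105615 / 952679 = 0.11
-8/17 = -0.47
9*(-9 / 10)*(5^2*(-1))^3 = 253125 / 2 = 126562.50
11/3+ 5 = 26/3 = 8.67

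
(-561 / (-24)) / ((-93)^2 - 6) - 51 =-3526157 / 69144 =-51.00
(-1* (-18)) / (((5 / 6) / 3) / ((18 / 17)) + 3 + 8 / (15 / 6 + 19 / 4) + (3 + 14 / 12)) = 169128 / 80171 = 2.11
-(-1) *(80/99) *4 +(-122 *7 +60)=-790.77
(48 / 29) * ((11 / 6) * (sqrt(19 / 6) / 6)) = 22 * sqrt(114) / 261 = 0.90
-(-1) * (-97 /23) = -97 /23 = -4.22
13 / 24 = 0.54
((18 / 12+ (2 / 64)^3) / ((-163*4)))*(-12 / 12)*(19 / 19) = 49153 / 21364736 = 0.00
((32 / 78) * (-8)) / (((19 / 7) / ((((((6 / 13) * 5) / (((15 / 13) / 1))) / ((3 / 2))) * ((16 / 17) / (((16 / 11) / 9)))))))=-39424 / 4199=-9.39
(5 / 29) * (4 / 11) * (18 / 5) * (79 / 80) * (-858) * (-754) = 720954 / 5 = 144190.80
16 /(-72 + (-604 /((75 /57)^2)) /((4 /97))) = -10000 /5332567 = -0.00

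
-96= -96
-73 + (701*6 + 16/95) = 392651/95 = 4133.17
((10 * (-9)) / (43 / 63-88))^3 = 182284263000 / 166465766501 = 1.10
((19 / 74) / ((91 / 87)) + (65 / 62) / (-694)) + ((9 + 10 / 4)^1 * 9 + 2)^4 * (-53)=-3804871339166514339 / 579501104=-6565770648.07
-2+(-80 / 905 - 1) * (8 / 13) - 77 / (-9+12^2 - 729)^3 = -119691834137 / 44832047832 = -2.67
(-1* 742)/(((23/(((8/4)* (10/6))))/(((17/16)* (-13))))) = 409955/276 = 1485.34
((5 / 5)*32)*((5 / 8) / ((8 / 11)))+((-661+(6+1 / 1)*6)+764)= 345 / 2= 172.50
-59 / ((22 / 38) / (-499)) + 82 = 560281 / 11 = 50934.64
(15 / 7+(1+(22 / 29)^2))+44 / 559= 12495538 / 3290833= 3.80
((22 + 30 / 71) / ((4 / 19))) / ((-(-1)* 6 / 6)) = 7562 / 71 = 106.51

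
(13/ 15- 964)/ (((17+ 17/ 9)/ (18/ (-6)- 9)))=260046/ 425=611.87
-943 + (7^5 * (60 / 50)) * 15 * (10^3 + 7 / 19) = 5750093765 / 19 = 302636513.95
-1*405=-405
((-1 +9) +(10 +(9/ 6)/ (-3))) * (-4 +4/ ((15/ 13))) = -28/ 3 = -9.33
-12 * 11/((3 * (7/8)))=-50.29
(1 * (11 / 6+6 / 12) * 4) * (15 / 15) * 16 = 448 / 3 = 149.33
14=14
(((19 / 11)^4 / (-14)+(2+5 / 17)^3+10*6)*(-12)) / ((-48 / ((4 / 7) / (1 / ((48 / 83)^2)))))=82875826198656 / 24281178942713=3.41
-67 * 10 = -670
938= 938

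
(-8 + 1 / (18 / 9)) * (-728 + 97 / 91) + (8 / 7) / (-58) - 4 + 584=31836821 / 5278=6031.99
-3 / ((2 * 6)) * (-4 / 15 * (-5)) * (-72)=24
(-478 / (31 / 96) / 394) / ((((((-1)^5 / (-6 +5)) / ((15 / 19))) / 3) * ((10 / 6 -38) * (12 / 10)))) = 2581200 / 12647597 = 0.20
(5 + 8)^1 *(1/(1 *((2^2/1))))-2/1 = 5/4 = 1.25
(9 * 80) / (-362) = -360 / 181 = -1.99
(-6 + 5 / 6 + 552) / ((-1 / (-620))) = 1017110 / 3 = 339036.67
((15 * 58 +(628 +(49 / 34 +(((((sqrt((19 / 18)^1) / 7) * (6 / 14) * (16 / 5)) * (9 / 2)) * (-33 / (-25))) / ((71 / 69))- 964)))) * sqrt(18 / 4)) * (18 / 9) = 491832 * sqrt(19) / 434875 +54615 * sqrt(2) / 34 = 2276.61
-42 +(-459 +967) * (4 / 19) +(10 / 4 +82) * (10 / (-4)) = -11119 / 76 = -146.30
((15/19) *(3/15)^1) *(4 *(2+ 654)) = 414.32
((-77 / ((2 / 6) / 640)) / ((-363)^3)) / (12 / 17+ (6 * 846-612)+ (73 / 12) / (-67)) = 20410880 / 29483135817927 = 0.00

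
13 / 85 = 0.15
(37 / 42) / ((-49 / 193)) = -7141 / 2058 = -3.47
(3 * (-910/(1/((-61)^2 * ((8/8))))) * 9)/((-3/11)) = 335224890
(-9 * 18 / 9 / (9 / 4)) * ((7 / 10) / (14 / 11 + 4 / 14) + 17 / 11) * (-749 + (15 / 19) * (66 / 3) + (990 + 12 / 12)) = -5897696 / 1425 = -4138.73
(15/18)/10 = 1/12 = 0.08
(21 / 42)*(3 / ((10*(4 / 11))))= 33 / 80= 0.41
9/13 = 0.69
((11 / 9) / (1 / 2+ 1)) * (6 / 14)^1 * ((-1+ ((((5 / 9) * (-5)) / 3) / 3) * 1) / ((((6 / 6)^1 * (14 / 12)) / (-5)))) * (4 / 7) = 1.12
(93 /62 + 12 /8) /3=1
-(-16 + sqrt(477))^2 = -733 + 96 * sqrt(53) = -34.11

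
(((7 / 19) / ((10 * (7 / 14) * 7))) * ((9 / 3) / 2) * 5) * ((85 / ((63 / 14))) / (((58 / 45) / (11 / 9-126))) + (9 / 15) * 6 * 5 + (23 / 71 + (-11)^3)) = -3063775 / 12354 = -248.00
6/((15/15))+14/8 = 31/4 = 7.75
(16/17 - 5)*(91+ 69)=-11040/17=-649.41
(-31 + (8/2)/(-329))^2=104101209/108241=961.75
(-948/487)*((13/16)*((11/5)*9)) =-305019/9740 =-31.32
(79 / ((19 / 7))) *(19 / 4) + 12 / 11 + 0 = 6131 / 44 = 139.34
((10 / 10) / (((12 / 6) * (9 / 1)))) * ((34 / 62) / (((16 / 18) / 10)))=85 / 248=0.34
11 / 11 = 1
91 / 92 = 0.99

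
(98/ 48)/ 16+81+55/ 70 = 81.91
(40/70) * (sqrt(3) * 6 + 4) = 16/7 + 24 * sqrt(3)/7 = 8.22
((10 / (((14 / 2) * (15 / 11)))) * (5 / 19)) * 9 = 330 / 133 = 2.48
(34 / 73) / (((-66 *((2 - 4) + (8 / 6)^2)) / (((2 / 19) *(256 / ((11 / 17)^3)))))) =64144128 / 20307067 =3.16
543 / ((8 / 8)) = 543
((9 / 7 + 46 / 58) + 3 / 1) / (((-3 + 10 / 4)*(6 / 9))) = -3093 / 203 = -15.24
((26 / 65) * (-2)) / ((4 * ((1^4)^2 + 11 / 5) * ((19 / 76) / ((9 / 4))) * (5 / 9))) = -81 / 80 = -1.01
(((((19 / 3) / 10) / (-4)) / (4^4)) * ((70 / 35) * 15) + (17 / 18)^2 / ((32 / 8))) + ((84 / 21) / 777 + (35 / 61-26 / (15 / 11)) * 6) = -725637380857 / 6552161280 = -110.75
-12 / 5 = -2.40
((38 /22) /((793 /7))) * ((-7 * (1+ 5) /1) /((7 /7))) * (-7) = 39102 /8723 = 4.48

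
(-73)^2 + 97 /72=383785 /72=5330.35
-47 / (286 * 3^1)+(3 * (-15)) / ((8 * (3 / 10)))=-32269 / 1716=-18.80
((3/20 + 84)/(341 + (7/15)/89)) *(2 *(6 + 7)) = 5841693/910484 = 6.42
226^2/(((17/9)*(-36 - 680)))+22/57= -6483551/173451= -37.38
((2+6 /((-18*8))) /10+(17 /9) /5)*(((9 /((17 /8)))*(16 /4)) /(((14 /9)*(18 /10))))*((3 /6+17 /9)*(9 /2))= 37.31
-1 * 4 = -4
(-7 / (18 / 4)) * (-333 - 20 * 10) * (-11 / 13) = -701.56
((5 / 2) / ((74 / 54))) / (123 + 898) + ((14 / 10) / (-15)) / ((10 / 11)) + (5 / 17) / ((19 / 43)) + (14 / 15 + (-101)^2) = 46683969674654 / 4575739125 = 10202.50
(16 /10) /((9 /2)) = 16 /45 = 0.36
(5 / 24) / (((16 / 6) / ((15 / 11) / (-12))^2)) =125 / 123904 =0.00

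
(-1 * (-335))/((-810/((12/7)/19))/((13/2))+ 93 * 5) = -871/2382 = -0.37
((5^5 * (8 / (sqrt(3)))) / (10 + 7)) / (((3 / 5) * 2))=62500 * sqrt(3) / 153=707.54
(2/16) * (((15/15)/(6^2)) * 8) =1/36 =0.03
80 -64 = 16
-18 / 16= -9 / 8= -1.12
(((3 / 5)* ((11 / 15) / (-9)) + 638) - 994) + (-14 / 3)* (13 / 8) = -327269 / 900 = -363.63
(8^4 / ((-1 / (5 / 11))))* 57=-1167360 / 11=-106123.64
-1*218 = -218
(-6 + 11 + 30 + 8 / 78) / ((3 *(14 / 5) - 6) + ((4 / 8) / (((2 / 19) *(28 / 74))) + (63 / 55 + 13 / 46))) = 19395992 / 9051705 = 2.14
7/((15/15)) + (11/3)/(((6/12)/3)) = 29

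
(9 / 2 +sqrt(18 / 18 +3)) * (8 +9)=221 / 2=110.50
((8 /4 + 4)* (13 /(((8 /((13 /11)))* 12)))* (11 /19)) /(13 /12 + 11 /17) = 0.32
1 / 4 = 0.25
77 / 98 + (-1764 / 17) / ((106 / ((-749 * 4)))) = 2933.61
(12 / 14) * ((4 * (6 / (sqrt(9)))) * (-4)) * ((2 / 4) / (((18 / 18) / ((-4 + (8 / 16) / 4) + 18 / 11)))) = 2364 / 77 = 30.70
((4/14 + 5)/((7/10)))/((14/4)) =740/343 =2.16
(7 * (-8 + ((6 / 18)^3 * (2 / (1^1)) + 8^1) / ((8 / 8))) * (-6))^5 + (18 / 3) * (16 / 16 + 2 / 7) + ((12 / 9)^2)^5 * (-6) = -390.29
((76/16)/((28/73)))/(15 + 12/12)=1387/1792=0.77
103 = 103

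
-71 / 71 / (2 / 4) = -2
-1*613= -613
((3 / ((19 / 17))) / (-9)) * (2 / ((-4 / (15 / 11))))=0.20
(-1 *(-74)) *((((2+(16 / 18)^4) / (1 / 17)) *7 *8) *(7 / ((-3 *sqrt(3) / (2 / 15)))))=-16981631296 *sqrt(3) / 885735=-33207.50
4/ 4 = 1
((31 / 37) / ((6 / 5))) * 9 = 465 / 74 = 6.28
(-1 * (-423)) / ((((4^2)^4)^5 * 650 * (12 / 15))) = 423 / 628641426199607170847211520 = 0.00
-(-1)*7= 7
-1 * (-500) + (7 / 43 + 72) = 24603 / 43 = 572.16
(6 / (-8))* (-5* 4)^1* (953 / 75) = 953 / 5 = 190.60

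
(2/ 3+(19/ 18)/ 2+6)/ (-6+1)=-259/ 180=-1.44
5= 5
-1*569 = -569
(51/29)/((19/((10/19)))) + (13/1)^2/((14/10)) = 8849875/73283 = 120.76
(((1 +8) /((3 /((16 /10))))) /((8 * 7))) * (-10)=-6 /7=-0.86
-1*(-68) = 68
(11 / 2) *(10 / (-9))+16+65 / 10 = 295 / 18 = 16.39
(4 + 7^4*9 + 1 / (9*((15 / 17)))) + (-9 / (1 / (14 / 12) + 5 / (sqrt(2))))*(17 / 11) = 37007837296 / 1712205-37485*sqrt(2) / 12683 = 21609.96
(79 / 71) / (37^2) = 0.00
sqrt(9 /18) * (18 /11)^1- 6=-6 + 9 * sqrt(2) /11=-4.84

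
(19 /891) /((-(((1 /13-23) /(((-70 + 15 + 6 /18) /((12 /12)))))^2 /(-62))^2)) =-94311748966242496 /35571960104571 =-2651.29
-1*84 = -84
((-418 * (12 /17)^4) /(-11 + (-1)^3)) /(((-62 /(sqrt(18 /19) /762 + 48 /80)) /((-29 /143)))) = 0.02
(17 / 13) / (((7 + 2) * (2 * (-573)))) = -17 / 134082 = -0.00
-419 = -419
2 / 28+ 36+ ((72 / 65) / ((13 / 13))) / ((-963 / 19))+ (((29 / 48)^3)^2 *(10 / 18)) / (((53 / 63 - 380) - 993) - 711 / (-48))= 367116309986790590909 / 10183657505386659840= 36.05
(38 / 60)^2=361 / 900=0.40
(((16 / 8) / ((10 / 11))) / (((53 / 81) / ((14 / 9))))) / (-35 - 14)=-198 / 1855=-0.11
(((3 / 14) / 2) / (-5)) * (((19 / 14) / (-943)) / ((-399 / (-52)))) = 13 / 3234490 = 0.00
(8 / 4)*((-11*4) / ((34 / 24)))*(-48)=50688 / 17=2981.65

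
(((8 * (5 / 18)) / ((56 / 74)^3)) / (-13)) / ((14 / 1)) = -253265 / 8989344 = -0.03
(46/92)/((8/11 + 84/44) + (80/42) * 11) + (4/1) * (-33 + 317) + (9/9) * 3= 12413053/10898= 1139.02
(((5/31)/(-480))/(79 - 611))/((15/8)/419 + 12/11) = 4609/7993144656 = 0.00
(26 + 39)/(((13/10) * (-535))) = -10/107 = -0.09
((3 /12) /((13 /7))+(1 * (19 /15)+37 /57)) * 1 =10129 /4940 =2.05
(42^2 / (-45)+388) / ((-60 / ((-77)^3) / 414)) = 27468677544 / 25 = 1098747101.76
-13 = -13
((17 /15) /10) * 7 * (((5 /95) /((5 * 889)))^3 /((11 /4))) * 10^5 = 1088 /22718621998149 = 0.00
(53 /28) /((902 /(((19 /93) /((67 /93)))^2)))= 19133 /113374184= 0.00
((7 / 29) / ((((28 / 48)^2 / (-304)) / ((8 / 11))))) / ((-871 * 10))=175104 / 9724715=0.02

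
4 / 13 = 0.31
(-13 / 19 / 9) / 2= -13 / 342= -0.04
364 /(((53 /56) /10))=3846.04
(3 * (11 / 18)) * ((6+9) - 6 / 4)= 99 / 4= 24.75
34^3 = 39304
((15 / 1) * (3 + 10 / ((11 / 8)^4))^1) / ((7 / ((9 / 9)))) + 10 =2298115 / 102487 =22.42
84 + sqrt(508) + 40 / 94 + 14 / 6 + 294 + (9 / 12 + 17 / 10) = 2 *sqrt(127) + 1080649 / 2820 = 405.75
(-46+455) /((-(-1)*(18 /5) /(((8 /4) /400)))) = 0.57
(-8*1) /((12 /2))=-4 /3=-1.33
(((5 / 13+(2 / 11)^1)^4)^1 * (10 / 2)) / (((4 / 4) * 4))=215233605 / 1672646404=0.13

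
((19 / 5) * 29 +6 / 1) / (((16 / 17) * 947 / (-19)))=-187663 / 75760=-2.48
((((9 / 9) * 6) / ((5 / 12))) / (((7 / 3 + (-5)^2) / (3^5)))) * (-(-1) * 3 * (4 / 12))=26244 / 205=128.02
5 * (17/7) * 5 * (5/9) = 2125/63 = 33.73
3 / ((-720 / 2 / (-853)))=853 / 120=7.11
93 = 93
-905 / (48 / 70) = -31675 / 24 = -1319.79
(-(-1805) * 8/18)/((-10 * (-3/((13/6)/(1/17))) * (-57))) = -4199/243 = -17.28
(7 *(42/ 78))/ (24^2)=49/ 7488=0.01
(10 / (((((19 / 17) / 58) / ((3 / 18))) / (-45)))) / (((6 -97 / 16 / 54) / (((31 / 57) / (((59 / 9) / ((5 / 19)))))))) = -29710152000 / 2058612247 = -14.43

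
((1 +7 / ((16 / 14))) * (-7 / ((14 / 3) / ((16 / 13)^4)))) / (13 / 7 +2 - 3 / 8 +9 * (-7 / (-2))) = -13074432 / 18650333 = -0.70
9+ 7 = 16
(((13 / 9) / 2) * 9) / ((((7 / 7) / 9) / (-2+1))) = -117 / 2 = -58.50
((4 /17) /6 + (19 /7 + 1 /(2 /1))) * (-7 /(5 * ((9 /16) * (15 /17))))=-18584 /2025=-9.18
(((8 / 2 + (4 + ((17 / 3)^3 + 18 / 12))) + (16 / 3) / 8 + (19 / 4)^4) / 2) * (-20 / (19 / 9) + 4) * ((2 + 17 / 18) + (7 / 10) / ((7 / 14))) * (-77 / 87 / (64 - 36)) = 270991691971 / 1028298240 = 263.53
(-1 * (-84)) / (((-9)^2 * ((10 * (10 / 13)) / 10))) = 182 / 135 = 1.35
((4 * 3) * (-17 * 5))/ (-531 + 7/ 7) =102/ 53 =1.92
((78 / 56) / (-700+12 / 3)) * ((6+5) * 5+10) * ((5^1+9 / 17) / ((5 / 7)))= -7943 / 7888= -1.01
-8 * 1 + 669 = 661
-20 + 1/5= -99/5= -19.80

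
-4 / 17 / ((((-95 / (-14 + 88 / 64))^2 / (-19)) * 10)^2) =-104060401 / 392768000000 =-0.00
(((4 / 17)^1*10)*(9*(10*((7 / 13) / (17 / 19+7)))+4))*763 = 4022536 / 221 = 18201.52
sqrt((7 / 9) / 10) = sqrt(70) / 30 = 0.28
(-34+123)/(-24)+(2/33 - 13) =-1465/88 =-16.65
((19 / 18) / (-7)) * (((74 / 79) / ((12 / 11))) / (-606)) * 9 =7733 / 4021416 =0.00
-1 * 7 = -7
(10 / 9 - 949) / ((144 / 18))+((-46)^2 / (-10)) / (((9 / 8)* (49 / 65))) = -1298275 / 3528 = -367.99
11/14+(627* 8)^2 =25160256.79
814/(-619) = -814/619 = -1.32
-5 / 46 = -0.11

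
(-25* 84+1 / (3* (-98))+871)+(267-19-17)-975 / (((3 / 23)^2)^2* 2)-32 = -2229596657 / 1323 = -1685258.24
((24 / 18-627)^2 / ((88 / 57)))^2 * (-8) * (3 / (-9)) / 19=235836321062179 / 26136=9023428262.25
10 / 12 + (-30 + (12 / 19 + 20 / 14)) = -21631 / 798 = -27.11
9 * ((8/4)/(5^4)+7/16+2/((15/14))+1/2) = 252663/10000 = 25.27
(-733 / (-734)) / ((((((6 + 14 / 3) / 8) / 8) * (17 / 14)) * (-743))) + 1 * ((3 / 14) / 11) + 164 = 117085298399 / 713878858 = 164.01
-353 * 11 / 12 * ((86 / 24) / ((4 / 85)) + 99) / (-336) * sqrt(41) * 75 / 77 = 10598825 * sqrt(41) / 64512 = 1051.98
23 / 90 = 0.26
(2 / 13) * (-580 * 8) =-9280 / 13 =-713.85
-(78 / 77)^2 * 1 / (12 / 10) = -5070 / 5929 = -0.86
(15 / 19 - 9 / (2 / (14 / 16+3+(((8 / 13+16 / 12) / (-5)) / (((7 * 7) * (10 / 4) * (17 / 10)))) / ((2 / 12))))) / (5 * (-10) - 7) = 91065367 / 312741520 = 0.29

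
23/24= 0.96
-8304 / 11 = -754.91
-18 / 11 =-1.64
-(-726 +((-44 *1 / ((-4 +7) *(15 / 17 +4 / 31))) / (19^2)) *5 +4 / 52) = 419147051 / 577239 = 726.12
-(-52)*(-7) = -364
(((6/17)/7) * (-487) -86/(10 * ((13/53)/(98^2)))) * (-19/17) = 376373.87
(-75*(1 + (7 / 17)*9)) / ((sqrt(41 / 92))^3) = -1104000*sqrt(943) / 28577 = -1186.34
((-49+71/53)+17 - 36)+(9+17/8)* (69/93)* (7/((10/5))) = -992931/26288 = -37.77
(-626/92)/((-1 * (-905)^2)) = 313/37675150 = 0.00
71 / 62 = 1.15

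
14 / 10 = 7 / 5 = 1.40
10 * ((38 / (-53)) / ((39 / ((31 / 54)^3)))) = -2830145 / 81369522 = -0.03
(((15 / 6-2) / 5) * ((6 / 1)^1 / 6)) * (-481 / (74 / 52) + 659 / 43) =-2775 / 86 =-32.27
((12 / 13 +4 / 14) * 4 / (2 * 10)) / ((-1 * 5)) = -22 / 455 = -0.05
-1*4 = -4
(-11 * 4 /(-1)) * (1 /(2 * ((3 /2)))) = 44 /3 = 14.67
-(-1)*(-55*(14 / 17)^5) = -20.83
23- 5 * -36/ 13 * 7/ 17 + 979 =222702/ 221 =1007.70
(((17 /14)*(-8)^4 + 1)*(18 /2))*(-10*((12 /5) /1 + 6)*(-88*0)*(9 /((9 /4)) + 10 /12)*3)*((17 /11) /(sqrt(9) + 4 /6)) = 0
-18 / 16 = -9 / 8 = -1.12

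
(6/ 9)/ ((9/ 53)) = 106/ 27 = 3.93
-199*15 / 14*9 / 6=-8955 / 28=-319.82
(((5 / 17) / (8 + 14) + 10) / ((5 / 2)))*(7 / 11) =5243 / 2057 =2.55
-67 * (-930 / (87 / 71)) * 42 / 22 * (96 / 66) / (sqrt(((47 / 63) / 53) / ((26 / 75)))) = 99097824 * sqrt(1360086) / 164923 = 700754.79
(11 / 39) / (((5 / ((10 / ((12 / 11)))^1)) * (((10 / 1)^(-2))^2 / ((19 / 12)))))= 2873750 / 351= 8187.32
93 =93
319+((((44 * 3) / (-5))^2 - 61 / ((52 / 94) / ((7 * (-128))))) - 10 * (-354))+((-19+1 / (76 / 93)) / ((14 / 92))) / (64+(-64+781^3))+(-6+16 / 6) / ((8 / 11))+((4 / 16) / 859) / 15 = 1566952802885659172447 / 15161231452888950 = 103352.61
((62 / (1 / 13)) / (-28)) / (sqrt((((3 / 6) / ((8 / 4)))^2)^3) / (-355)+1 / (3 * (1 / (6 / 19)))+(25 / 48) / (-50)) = -260950560 / 859411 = -303.64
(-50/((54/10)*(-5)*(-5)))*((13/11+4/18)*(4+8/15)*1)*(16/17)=-2.22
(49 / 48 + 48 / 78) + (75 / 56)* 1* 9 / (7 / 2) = 155329 / 30576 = 5.08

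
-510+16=-494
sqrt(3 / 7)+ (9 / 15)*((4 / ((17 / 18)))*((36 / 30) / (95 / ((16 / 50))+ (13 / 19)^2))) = 3742848 / 364958975+ sqrt(21) / 7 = 0.66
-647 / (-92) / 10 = 647 / 920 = 0.70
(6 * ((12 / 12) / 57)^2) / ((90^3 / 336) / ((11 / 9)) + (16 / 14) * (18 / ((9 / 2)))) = 308 / 296827557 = 0.00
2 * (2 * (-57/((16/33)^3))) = -2048409/1024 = -2000.40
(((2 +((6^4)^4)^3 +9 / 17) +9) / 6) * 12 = 763376762050054946162965178208950944136 / 17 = 44904515414709114480174420000000000000.00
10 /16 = 5 /8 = 0.62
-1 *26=-26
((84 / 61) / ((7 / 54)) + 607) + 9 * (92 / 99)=420037 / 671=625.99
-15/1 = -15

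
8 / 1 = 8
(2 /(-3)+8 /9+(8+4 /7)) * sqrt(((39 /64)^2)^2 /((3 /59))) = 46813 * sqrt(177) /43008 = 14.48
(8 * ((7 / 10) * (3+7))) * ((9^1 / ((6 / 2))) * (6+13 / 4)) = 1554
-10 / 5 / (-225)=0.01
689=689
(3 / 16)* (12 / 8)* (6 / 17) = 27 / 272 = 0.10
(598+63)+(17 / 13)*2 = 8627 / 13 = 663.62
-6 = -6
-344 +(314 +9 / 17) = -501 / 17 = -29.47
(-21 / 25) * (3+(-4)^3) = 1281 / 25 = 51.24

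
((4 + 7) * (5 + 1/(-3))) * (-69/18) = -1771/9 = -196.78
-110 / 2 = -55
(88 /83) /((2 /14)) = 616 /83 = 7.42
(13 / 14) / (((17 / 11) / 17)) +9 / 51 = 2473 / 238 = 10.39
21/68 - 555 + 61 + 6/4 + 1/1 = -33401/68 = -491.19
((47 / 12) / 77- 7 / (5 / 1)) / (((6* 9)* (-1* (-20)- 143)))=6233 / 30686040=0.00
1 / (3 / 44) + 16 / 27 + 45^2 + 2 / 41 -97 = 1943.31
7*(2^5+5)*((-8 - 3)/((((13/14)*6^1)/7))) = -139601/39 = -3579.51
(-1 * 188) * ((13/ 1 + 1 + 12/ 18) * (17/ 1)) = -140624/ 3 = -46874.67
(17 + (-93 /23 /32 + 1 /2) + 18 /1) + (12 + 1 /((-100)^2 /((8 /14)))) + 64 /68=2644756253 /54740000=48.31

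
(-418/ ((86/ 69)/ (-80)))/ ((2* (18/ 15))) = 480700/ 43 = 11179.07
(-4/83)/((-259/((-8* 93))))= -2976/21497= -0.14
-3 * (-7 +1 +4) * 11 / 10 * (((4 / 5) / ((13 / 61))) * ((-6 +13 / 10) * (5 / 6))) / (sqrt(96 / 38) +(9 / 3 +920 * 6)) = -1103132723 / 62786425325 +126148 * sqrt(57) / 188359275975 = -0.02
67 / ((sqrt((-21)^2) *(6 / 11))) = 737 / 126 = 5.85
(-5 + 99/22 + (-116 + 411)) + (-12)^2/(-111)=21697/74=293.20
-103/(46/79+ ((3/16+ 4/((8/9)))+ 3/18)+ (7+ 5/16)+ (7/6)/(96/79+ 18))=-74111796/9216961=-8.04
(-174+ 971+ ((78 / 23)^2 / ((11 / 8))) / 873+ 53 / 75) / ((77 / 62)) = 642.32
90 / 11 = 8.18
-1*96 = -96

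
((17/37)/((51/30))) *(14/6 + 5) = 220/111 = 1.98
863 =863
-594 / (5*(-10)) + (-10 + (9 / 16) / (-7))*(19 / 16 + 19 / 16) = -270163 / 22400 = -12.06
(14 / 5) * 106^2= 157304 / 5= 31460.80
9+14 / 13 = 131 / 13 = 10.08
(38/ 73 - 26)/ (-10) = 186/ 73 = 2.55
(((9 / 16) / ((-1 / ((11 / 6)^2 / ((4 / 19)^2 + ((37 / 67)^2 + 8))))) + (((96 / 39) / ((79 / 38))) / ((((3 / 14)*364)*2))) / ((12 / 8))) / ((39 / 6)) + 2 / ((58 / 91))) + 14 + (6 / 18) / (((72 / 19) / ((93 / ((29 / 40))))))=556774724632465541 / 19613447464796640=28.39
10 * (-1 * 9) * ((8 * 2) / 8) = -180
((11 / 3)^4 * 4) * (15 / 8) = 1355.65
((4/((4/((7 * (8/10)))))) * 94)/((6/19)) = 25004/15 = 1666.93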